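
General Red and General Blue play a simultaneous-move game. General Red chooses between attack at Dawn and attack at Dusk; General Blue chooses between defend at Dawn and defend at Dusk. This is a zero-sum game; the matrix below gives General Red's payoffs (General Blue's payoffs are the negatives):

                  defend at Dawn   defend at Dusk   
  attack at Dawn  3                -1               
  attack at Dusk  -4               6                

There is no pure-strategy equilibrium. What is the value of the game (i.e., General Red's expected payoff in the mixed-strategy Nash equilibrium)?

v = 1

For General Red to be willing to mix, General Red must be indifferent between attack at Dawn and attack at Dusk, which pins down General Blue's mix.
  General Red's payoff from attack at Dawn: q·3 + (1−q)·(-1) = 4q - 1
  General Red's payoff from attack at Dusk: q·(-4) + (1−q)·6 = -10q + 6
  4q - 1 = -10q + 6  ⇒  14q = 7  ⇒  q = 1/2.
The value is General Red's expected payoff against this mix (using attack at Dawn): (1/2)·3 + (1/2)·(-1) = 1.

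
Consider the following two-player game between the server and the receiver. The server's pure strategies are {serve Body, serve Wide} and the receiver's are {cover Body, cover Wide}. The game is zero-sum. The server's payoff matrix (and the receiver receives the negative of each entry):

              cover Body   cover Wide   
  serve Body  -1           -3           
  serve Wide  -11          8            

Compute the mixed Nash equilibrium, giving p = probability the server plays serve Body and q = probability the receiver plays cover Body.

p = 19/21, q = 11/21

Set the receiver's expected payoff from cover Body equal to that from cover Wide:
  the receiver's expected payoff from cover Body: p·1 + (1−p)·11 = -10p + 11
  the receiver's expected payoff from cover Wide: p·3 + (1−p)·(-8) = 11p - 8
  -10p + 11 = 11p - 8  ⇒  -21p = -19  ⇒  p = 19/21.
Set the server's expected payoff from serve Body equal to that from serve Wide:
  the server's expected payoff from serve Body: q·(-1) + (1−q)·(-3) = 2q - 3
  the server's expected payoff from serve Wide: q·(-11) + (1−q)·8 = -19q + 8
  2q - 3 = -19q + 8  ⇒  21q = 11  ⇒  q = 11/21.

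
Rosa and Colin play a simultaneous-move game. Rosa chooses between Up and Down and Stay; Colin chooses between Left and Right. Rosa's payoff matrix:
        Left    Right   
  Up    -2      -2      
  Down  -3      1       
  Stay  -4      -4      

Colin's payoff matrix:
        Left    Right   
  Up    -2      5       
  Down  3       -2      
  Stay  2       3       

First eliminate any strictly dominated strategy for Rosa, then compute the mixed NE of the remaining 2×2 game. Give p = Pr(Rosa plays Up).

p = 5/12

Rosa's strategy Stay is strictly dominated by Up: -2 > -4 and -2 > -4. Eliminate Stay.
Rosa's mix must leave Colin indifferent between Left and Right.
  Colin's payoff to Left: p·(-2) + (1−p)·3 = -5p + 3
  Colin's payoff to Right: p·5 + (1−p)·(-2) = 7p - 2
  -5p + 3 = 7p - 2  ⇒  -12p = -5  ⇒  p = 5/12.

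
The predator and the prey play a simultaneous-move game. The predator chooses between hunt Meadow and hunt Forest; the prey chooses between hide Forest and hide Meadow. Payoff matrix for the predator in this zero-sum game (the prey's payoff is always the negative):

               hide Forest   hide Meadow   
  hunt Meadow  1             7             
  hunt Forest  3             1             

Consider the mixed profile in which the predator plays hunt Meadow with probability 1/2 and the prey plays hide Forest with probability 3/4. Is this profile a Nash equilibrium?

Given the predator's mix p = 1/2, the prey's payoff from hide Forest is -2 but from hide Meadow is -4. The prey strictly prefers hide Forest, so the prey would not mix.
So the proposed profile is not a Nash equilibrium.

No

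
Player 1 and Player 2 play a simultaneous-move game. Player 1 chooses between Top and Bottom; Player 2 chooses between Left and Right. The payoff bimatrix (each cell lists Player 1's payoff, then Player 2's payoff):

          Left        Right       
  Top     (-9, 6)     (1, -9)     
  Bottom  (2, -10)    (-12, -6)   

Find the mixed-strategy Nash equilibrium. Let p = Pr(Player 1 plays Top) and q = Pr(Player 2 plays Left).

In a mixed equilibrium Player 2 is indifferent between Left and Right; this condition fixes p.
  Player 2's expected payoff from Left: p·6 + (1−p)·(-10) = 16p - 10
  Player 2's expected payoff from Right: p·(-9) + (1−p)·(-6) = -3p - 6
  16p - 10 = -3p - 6  ⇒  19p = 4  ⇒  p = 4/19.
Set Player 1's expected payoff from Top equal to that from Bottom:
  Player 1's payoff to Top: q·(-9) + (1−q)·1 = -10q + 1
  Player 1's payoff to Bottom: q·2 + (1−q)·(-12) = 14q - 12
  -10q + 1 = 14q - 12  ⇒  -24q = -13  ⇒  q = 13/24.

p = 4/19, q = 13/24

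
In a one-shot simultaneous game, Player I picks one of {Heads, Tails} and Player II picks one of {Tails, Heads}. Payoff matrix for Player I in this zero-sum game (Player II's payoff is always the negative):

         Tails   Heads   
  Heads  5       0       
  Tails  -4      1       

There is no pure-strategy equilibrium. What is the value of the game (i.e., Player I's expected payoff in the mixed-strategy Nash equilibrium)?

In a mixed equilibrium Player I is indifferent between Heads and Tails; this condition fixes q.
  Player I's payoff to Heads: q·5 + (1−q)·0 = 5q
  Player I's payoff to Tails: q·(-4) + (1−q)·1 = -5q + 1
  5q = -5q + 1  ⇒  10q = 1  ⇒  q = 1/10.
The value is Player I's expected payoff against this mix (using Heads): (1/10)·5 + (9/10)·0 = 1/2.

v = 1/2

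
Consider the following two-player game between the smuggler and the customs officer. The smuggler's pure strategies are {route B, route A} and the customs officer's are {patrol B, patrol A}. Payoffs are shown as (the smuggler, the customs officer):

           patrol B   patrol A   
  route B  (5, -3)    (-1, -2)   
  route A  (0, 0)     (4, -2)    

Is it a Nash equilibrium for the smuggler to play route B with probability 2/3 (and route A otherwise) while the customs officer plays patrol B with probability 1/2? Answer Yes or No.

Check the customs officer's indifference given the smuggler's mix p = 2/3:
  payoff from patrol B = -2; payoff from patrol A = -2 — equal.
Check the smuggler's indifference given the customs officer's mix q = 1/2:
  payoff from route B = 2; payoff from route A = 2 — equal.
Both players are indifferent, so neither can profitably deviate.

Yes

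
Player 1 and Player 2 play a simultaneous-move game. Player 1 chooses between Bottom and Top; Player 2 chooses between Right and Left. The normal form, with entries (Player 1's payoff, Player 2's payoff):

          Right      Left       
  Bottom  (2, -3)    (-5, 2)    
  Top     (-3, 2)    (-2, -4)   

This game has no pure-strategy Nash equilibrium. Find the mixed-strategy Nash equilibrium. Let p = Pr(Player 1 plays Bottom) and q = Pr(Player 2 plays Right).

p = 6/11, q = 3/8

Player 1's mix must leave Player 2 indifferent between Right and Left.
  Player 2's expected payoff from Right: p·(-3) + (1−p)·2 = -5p + 2
  Player 2's expected payoff from Left: p·2 + (1−p)·(-4) = 6p - 4
  -5p + 2 = 6p - 4  ⇒  -11p = -6  ⇒  p = 6/11.
Player 1's indifference between Bottom and Top determines Player 2's mixing probability q:
  Player 1's expected payoff from Bottom: q·2 + (1−q)·(-5) = 7q - 5
  Player 1's expected payoff from Top: q·(-3) + (1−q)·(-2) = -q - 2
  7q - 5 = -q - 2  ⇒  8q = 3  ⇒  q = 3/8.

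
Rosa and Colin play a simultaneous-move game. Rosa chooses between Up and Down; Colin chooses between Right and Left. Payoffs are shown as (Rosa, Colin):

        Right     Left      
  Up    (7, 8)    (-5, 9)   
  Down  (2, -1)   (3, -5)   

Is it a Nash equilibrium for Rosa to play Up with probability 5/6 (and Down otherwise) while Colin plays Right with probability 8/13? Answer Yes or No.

Given Rosa's mix p = 5/6, Colin's payoff from Right is 13/2 but from Left is 20/3. Colin strictly prefers Left, so Colin would not mix.
So the proposed profile is not a Nash equilibrium.

No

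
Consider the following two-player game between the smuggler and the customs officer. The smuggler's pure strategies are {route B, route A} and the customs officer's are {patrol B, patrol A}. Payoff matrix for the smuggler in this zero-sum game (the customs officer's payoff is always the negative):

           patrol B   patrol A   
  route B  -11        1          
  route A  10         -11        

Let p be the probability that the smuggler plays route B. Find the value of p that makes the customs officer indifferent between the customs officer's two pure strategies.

In a mixed equilibrium the customs officer is indifferent between patrol B and patrol A; this condition fixes p.
  the customs officer's payoff to patrol B: p·11 + (1−p)·(-10) = 21p - 10
  the customs officer's payoff to patrol A: p·(-1) + (1−p)·11 = -12p + 11
  21p - 10 = -12p + 11  ⇒  33p = 21  ⇒  p = 7/11.

p = 7/11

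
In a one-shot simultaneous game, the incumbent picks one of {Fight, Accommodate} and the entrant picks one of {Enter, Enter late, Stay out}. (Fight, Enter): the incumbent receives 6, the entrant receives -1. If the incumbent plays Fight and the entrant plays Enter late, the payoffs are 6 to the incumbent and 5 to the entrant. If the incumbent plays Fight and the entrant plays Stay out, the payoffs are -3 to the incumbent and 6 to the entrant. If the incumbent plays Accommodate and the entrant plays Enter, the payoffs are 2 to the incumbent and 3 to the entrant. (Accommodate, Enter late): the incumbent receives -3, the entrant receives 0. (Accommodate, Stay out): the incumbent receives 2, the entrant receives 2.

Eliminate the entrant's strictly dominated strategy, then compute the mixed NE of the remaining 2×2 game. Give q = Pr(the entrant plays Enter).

The entrant's strategy Enter late is strictly dominated by Stay out: 6 > 5 and 2 > 0. Eliminate Enter late.
The incumbent's indifference between Fight and Accommodate determines the entrant's mixing probability q:
  the incumbent's payoff from Fight: q·6 + (1−q)·(-3) = 9q - 3
  the incumbent's payoff from Accommodate: q·2 + (1−q)·2 = 2
  9q - 3 = 2  ⇒  9q = 5  ⇒  q = 5/9.

q = 5/9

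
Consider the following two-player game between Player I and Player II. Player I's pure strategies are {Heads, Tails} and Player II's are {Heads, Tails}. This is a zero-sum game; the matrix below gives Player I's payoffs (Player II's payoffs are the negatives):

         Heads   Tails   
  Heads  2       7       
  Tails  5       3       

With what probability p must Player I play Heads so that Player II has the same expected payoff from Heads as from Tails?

Set Player II's expected payoff from Heads equal to that from Tails:
  Player II's payoff from Heads: p·(-2) + (1−p)·(-5) = 3p - 5
  Player II's payoff from Tails: p·(-7) + (1−p)·(-3) = -4p - 3
  3p - 5 = -4p - 3  ⇒  7p = 2  ⇒  p = 2/7.

p = 2/7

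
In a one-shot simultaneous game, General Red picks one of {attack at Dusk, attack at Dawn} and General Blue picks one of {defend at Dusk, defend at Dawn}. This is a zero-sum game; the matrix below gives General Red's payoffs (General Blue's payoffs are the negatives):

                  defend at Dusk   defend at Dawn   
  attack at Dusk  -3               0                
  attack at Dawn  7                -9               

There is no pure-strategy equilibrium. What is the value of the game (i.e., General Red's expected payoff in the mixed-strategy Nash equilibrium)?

General Red's indifference between attack at Dusk and attack at Dawn determines General Blue's mixing probability q:
  General Red's payoff from attack at Dusk: q·(-3) + (1−q)·0 = -3q
  General Red's payoff from attack at Dawn: q·7 + (1−q)·(-9) = 16q - 9
  -3q = 16q - 9  ⇒  -19q = -9  ⇒  q = 9/19.
The value is General Red's expected payoff against this mix (using attack at Dusk): (9/19)·(-3) + (10/19)·0 = -27/19.

v = -27/19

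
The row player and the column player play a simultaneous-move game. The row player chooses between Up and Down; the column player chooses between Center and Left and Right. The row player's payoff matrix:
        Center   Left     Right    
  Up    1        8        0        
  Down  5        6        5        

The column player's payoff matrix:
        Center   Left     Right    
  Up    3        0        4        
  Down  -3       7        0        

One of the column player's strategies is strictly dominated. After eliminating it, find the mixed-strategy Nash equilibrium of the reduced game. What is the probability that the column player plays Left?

q = 5/7

The column player's strategy Center is strictly dominated by Right: 4 > 3 and 0 > -3. Eliminate Center.
Set the row player's expected payoff from Up equal to that from Down:
  the row player's payoff to Up: q·8 + (1−q)·0 = 8q
  the row player's payoff to Down: q·6 + (1−q)·5 = q + 5
  8q = q + 5  ⇒  7q = 5  ⇒  q = 5/7.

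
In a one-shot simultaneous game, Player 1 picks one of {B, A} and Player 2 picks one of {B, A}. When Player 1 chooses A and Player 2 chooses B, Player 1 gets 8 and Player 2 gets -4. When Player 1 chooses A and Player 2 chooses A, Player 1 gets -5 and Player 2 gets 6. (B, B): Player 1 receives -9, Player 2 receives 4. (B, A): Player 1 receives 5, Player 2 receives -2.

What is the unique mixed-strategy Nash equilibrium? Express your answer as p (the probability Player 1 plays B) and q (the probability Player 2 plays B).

p = 5/8, q = 10/27

Player 1's mix must leave Player 2 indifferent between B and A.
  Player 2's expected payoff from B: p·4 + (1−p)·(-4) = 8p - 4
  Player 2's expected payoff from A: p·(-2) + (1−p)·6 = -8p + 6
  8p - 4 = -8p + 6  ⇒  16p = 10  ⇒  p = 5/8.
In a mixed equilibrium Player 1 is indifferent between B and A; this condition fixes q.
  Player 1's payoff to B: q·(-9) + (1−q)·5 = -14q + 5
  Player 1's payoff to A: q·8 + (1−q)·(-5) = 13q - 5
  -14q + 5 = 13q - 5  ⇒  -27q = -10  ⇒  q = 10/27.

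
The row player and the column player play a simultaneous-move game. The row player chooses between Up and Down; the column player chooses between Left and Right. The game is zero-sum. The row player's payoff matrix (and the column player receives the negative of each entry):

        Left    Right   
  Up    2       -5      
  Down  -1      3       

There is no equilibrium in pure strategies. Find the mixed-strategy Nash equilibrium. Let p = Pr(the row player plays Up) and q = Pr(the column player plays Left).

The column player's indifference between Left and Right determines the row player's mixing probability p:
  the column player's payoff from Left: p·(-2) + (1−p)·1 = -3p + 1
  the column player's payoff from Right: p·5 + (1−p)·(-3) = 8p - 3
  -3p + 1 = 8p - 3  ⇒  -11p = -4  ⇒  p = 4/11.
The column player's mix must leave the row player indifferent between Up and Down.
  the row player's payoff to Up: q·2 + (1−q)·(-5) = 7q - 5
  the row player's payoff to Down: q·(-1) + (1−q)·3 = -4q + 3
  7q - 5 = -4q + 3  ⇒  11q = 8  ⇒  q = 8/11.

p = 4/11, q = 8/11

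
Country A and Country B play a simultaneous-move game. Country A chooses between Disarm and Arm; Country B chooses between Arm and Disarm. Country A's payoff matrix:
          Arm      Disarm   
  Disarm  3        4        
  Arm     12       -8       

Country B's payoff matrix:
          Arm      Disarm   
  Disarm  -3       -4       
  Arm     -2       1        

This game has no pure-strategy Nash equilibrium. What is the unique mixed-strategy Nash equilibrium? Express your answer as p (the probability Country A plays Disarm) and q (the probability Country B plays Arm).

p = 3/4, q = 4/7

Country A's mix must leave Country B indifferent between Arm and Disarm.
  Country B's payoff to Arm: p·(-3) + (1−p)·(-2) = -p - 2
  Country B's payoff to Disarm: p·(-4) + (1−p)·1 = -5p + 1
  -p - 2 = -5p + 1  ⇒  4p = 3  ⇒  p = 3/4.
Country A's indifference between Disarm and Arm determines Country B's mixing probability q:
  Country A's payoff from Disarm: q·3 + (1−q)·4 = -q + 4
  Country A's payoff from Arm: q·12 + (1−q)·(-8) = 20q - 8
  -q + 4 = 20q - 8  ⇒  -21q = -12  ⇒  q = 4/7.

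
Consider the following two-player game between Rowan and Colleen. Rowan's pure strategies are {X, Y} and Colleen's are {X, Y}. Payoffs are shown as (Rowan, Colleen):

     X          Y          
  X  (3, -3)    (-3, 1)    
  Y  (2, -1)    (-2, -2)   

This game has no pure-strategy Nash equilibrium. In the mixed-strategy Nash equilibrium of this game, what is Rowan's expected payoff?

0

In a mixed equilibrium Rowan is indifferent between X and Y; this condition fixes q.
  Rowan's expected payoff from X: q·3 + (1−q)·(-3) = 6q - 3
  Rowan's expected payoff from Y: q·2 + (1−q)·(-2) = 4q - 2
  6q - 3 = 4q - 2  ⇒  2q = 1  ⇒  q = 1/2.
At equilibrium Rowan is indifferent across rows, so Rowan's payoff equals the payoff from X: (1/2)·3 + (1/2)·(-3) = 0.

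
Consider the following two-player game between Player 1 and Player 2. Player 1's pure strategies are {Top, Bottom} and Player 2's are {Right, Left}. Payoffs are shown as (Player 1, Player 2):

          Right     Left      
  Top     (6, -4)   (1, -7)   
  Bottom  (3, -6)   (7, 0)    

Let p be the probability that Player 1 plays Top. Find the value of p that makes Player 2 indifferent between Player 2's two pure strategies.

p = 2/3

Player 2's indifference between Right and Left determines Player 1's mixing probability p:
  Player 2's payoff from Right: p·(-4) + (1−p)·(-6) = 2p - 6
  Player 2's payoff from Left: p·(-7) + (1−p)·0 = -7p
  2p - 6 = -7p  ⇒  9p = 6  ⇒  p = 2/3.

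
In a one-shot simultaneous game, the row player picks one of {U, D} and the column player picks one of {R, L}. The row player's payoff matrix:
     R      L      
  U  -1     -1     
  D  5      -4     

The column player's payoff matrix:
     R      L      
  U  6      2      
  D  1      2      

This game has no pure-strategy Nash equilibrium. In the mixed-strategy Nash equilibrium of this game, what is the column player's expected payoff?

The row player's mix must leave the column player indifferent between R and L.
  the column player's payoff from R: p·6 + (1−p)·1 = 5p + 1
  the column player's payoff from L: p·2 + (1−p)·2 = 2
  5p + 1 = 2  ⇒  5p = 1  ⇒  p = 1/5.
At equilibrium the column player is indifferent across columns, so the column player's payoff equals the payoff from R: (1/5)·6 + (4/5)·1 = 2.

2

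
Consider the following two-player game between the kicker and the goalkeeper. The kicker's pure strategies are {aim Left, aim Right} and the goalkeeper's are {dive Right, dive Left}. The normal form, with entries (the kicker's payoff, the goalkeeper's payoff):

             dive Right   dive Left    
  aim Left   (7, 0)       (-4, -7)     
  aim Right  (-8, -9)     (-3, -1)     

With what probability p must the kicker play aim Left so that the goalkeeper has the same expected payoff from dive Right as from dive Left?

The kicker's mix must leave the goalkeeper indifferent between dive Right and dive Left.
  the goalkeeper's expected payoff from dive Right: p·0 + (1−p)·(-9) = 9p - 9
  the goalkeeper's expected payoff from dive Left: p·(-7) + (1−p)·(-1) = -6p - 1
  9p - 9 = -6p - 1  ⇒  15p = 8  ⇒  p = 8/15.

p = 8/15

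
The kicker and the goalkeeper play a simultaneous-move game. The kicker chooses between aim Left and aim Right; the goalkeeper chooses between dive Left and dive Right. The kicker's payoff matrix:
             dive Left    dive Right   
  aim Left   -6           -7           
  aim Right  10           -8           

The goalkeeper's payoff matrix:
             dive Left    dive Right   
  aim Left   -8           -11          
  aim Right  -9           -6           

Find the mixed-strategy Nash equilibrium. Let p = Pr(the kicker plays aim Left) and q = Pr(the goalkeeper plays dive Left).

p = 1/2, q = 1/17

The goalkeeper's indifference between dive Left and dive Right determines the kicker's mixing probability p:
  the goalkeeper's payoff from dive Left: p·(-8) + (1−p)·(-9) = p - 9
  the goalkeeper's payoff from dive Right: p·(-11) + (1−p)·(-6) = -5p - 6
  p - 9 = -5p - 6  ⇒  6p = 3  ⇒  p = 1/2.
The kicker's indifference between aim Left and aim Right determines the goalkeeper's mixing probability q:
  the kicker's payoff to aim Left: q·(-6) + (1−q)·(-7) = q - 7
  the kicker's payoff to aim Right: q·10 + (1−q)·(-8) = 18q - 8
  q - 7 = 18q - 8  ⇒  -17q = -1  ⇒  q = 1/17.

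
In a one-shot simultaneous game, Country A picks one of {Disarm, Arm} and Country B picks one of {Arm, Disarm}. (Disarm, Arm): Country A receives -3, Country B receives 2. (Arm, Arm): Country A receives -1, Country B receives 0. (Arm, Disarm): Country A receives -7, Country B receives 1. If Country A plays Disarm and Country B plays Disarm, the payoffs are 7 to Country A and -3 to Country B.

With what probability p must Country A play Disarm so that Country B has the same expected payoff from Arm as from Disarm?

Set Country B's expected payoff from Arm equal to that from Disarm:
  Country B's payoff to Arm: p·2 + (1−p)·0 = 2p
  Country B's payoff to Disarm: p·(-3) + (1−p)·1 = -4p + 1
  2p = -4p + 1  ⇒  6p = 1  ⇒  p = 1/6.

p = 1/6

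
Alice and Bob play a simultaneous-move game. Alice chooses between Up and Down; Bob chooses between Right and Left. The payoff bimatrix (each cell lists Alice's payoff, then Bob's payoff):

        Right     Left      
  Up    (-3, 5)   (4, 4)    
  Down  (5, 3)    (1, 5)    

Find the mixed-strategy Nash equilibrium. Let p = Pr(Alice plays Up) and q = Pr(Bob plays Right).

Set Bob's expected payoff from Right equal to that from Left:
  Bob's payoff to Right: p·5 + (1−p)·3 = 2p + 3
  Bob's payoff to Left: p·4 + (1−p)·5 = -p + 5
  2p + 3 = -p + 5  ⇒  3p = 2  ⇒  p = 2/3.
Alice's indifference between Up and Down determines Bob's mixing probability q:
  Alice's payoff from Up: q·(-3) + (1−q)·4 = -7q + 4
  Alice's payoff from Down: q·5 + (1−q)·1 = 4q + 1
  -7q + 4 = 4q + 1  ⇒  -11q = -3  ⇒  q = 3/11.

p = 2/3, q = 3/11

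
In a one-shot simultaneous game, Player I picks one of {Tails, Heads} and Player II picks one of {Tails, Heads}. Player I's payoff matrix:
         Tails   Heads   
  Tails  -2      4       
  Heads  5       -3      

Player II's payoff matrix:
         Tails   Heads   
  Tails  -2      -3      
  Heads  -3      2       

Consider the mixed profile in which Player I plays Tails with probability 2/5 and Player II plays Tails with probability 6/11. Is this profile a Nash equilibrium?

No

Given Player I's mix p = 2/5, Player II's payoff from Tails is -13/5 but from Heads is 0. Player II strictly prefers Heads, so Player II would not mix.
So the proposed profile is not a Nash equilibrium.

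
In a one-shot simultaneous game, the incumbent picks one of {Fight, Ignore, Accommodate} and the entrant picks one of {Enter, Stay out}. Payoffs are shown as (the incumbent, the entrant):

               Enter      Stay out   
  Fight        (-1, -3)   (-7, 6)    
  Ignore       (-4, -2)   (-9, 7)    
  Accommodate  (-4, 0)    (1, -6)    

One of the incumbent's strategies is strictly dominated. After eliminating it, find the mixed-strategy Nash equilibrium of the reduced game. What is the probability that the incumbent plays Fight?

p = 2/5

The incumbent's strategy Ignore is strictly dominated by Fight: -1 > -4 and -7 > -9. Eliminate Ignore.
The incumbent's mix must leave the entrant indifferent between Enter and Stay out.
  the entrant's payoff from Enter: p·(-3) + (1−p)·0 = -3p
  the entrant's payoff from Stay out: p·6 + (1−p)·(-6) = 12p - 6
  -3p = 12p - 6  ⇒  -15p = -6  ⇒  p = 2/5.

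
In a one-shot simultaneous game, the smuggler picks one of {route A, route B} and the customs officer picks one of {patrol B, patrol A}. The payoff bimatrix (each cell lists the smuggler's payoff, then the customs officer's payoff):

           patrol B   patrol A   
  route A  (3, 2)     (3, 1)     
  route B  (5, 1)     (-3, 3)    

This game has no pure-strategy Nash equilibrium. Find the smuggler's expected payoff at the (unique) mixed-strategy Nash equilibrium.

3

The customs officer's mix must leave the smuggler indifferent between route A and route B.
  the smuggler's payoff to route A: q·3 + (1−q)·3 = 3
  the smuggler's payoff to route B: q·5 + (1−q)·(-3) = 8q - 3
  3 = 8q - 3  ⇒  -8q = -6  ⇒  q = 3/4.
At equilibrium the smuggler is indifferent across rows, so the smuggler's payoff equals the payoff from route A: (3/4)·3 + (1/4)·3 = 3.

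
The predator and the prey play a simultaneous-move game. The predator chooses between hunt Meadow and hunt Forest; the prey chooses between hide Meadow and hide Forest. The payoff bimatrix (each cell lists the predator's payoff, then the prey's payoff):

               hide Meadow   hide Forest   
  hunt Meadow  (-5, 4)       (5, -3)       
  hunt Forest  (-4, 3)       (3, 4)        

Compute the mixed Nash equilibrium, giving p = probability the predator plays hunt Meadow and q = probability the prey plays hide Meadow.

p = 1/8, q = 2/3

The prey's indifference between hide Meadow and hide Forest determines the predator's mixing probability p:
  the prey's payoff to hide Meadow: p·4 + (1−p)·3 = p + 3
  the prey's payoff to hide Forest: p·(-3) + (1−p)·4 = -7p + 4
  p + 3 = -7p + 4  ⇒  8p = 1  ⇒  p = 1/8.
For the predator to be willing to mix, the predator must be indifferent between hunt Meadow and hunt Forest, which pins down the prey's mix.
  the predator's payoff to hunt Meadow: q·(-5) + (1−q)·5 = -10q + 5
  the predator's payoff to hunt Forest: q·(-4) + (1−q)·3 = -7q + 3
  -10q + 5 = -7q + 3  ⇒  -3q = -2  ⇒  q = 2/3.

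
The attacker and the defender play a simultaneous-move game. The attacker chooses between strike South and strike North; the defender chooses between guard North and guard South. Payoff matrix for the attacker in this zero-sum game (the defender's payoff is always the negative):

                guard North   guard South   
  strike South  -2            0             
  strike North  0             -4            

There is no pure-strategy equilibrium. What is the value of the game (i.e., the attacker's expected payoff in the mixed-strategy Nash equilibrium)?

v = -4/3

The defender's mix must leave the attacker indifferent between strike South and strike North.
  the attacker's expected payoff from strike South: q·(-2) + (1−q)·0 = -2q
  the attacker's expected payoff from strike North: q·0 + (1−q)·(-4) = 4q - 4
  -2q = 4q - 4  ⇒  -6q = -4  ⇒  q = 2/3.
The value is the attacker's expected payoff against this mix (using strike South): (2/3)·(-2) + (1/3)·0 = -4/3.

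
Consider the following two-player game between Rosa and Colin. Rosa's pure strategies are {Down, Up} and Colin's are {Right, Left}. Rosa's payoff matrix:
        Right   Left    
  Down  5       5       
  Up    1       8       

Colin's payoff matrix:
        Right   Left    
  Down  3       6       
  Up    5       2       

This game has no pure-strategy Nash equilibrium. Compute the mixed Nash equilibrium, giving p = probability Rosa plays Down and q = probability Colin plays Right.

p = 1/2, q = 3/7

Colin's indifference between Right and Left determines Rosa's mixing probability p:
  Colin's payoff to Right: p·3 + (1−p)·5 = -2p + 5
  Colin's payoff to Left: p·6 + (1−p)·2 = 4p + 2
  -2p + 5 = 4p + 2  ⇒  -6p = -3  ⇒  p = 1/2.
Set Rosa's expected payoff from Down equal to that from Up:
  Rosa's payoff to Down: q·5 + (1−q)·5 = 5
  Rosa's payoff to Up: q·1 + (1−q)·8 = -7q + 8
  5 = -7q + 8  ⇒  7q = 3  ⇒  q = 3/7.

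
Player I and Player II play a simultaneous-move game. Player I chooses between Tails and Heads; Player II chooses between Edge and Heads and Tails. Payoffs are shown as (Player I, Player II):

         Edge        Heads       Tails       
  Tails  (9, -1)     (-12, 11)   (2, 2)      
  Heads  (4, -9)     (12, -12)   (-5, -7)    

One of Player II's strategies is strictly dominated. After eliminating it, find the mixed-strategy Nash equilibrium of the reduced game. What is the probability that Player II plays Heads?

Player II's strategy Edge is strictly dominated by Tails: 2 > -1 and -7 > -9. Eliminate Edge.
Player I's indifference between Tails and Heads determines Player II's mixing probability q:
  Player I's payoff to Tails: q·(-12) + (1−q)·2 = -14q + 2
  Player I's payoff to Heads: q·12 + (1−q)·(-5) = 17q - 5
  -14q + 2 = 17q - 5  ⇒  -31q = -7  ⇒  q = 7/31.

q = 7/31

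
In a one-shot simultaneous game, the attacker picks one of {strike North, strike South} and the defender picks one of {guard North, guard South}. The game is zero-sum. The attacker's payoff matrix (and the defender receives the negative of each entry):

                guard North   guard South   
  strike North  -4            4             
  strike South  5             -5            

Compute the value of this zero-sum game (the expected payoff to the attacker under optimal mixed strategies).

v = 0

The attacker's indifference between strike North and strike South determines the defender's mixing probability q:
  the attacker's expected payoff from strike North: q·(-4) + (1−q)·4 = -8q + 4
  the attacker's expected payoff from strike South: q·5 + (1−q)·(-5) = 10q - 5
  -8q + 4 = 10q - 5  ⇒  -18q = -9  ⇒  q = 1/2.
The value is the attacker's expected payoff against this mix (using strike North): (1/2)·(-4) + (1/2)·4 = 0.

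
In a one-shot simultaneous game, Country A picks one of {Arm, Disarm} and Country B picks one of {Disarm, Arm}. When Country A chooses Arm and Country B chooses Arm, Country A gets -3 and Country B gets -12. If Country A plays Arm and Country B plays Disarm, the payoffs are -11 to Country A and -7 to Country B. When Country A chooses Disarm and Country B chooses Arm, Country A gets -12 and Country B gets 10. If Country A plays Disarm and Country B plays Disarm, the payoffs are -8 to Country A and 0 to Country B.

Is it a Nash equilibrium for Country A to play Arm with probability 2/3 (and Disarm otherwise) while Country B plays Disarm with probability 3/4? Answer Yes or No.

Check Country B's indifference given Country A's mix p = 2/3:
  payoff from Disarm = -14/3; payoff from Arm = -14/3 — equal.
Check Country A's indifference given Country B's mix q = 3/4:
  payoff from Arm = -9; payoff from Disarm = -9 — equal.
Both players are indifferent, so neither can profitably deviate.

Yes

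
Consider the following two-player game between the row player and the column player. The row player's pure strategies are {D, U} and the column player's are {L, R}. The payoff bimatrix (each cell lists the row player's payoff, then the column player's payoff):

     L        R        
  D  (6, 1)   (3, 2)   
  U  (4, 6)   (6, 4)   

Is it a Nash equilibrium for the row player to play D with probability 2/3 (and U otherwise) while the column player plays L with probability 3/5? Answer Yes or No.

Yes

Check the column player's indifference given the row player's mix p = 2/3:
  payoff from L = 8/3; payoff from R = 8/3 — equal.
Check the row player's indifference given the column player's mix q = 3/5:
  payoff from D = 24/5; payoff from U = 24/5 — equal.
Both players are indifferent, so neither can profitably deviate.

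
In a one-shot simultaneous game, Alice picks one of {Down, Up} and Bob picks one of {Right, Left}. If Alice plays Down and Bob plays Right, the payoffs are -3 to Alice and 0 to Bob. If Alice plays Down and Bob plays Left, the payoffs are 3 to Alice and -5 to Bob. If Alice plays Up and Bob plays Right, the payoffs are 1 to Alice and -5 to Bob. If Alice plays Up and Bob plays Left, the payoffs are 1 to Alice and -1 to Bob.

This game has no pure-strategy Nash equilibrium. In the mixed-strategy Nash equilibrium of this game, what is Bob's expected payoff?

For Bob to be willing to mix, Bob must be indifferent between Right and Left, which pins down Alice's mix.
  Bob's payoff to Right: p·0 + (1−p)·(-5) = 5p - 5
  Bob's payoff to Left: p·(-5) + (1−p)·(-1) = -4p - 1
  5p - 5 = -4p - 1  ⇒  9p = 4  ⇒  p = 4/9.
At equilibrium Bob is indifferent across columns, so Bob's payoff equals the payoff from Right: (4/9)·0 + (5/9)·(-5) = -25/9.

-25/9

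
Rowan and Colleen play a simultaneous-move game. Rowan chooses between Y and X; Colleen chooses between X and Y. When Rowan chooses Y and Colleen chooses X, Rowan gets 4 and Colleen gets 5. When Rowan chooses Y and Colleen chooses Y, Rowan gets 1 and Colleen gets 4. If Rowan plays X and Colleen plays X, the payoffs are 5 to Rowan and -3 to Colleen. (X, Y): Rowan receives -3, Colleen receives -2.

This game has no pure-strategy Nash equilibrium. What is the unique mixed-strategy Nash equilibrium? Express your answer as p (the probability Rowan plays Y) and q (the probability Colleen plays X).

Colleen's indifference between X and Y determines Rowan's mixing probability p:
  Colleen's payoff to X: p·5 + (1−p)·(-3) = 8p - 3
  Colleen's payoff to Y: p·4 + (1−p)·(-2) = 6p - 2
  8p - 3 = 6p - 2  ⇒  2p = 1  ⇒  p = 1/2.
In a mixed equilibrium Rowan is indifferent between Y and X; this condition fixes q.
  Rowan's expected payoff from Y: q·4 + (1−q)·1 = 3q + 1
  Rowan's expected payoff from X: q·5 + (1−q)·(-3) = 8q - 3
  3q + 1 = 8q - 3  ⇒  -5q = -4  ⇒  q = 4/5.

p = 1/2, q = 4/5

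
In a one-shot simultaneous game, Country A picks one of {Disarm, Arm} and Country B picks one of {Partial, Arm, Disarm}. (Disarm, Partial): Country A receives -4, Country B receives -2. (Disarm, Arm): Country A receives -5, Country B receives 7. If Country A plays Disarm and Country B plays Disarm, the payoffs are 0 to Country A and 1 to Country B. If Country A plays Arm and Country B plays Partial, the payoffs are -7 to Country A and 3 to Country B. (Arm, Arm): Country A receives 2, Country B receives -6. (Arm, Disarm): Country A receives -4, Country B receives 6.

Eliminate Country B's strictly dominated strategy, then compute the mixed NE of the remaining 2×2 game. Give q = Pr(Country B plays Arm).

Country B's strategy Partial is strictly dominated by Disarm: 1 > -2 and 6 > 3. Eliminate Partial.
Country B's mix must leave Country A indifferent between Disarm and Arm.
  Country A's expected payoff from Disarm: q·(-5) + (1−q)·0 = -5q
  Country A's expected payoff from Arm: q·2 + (1−q)·(-4) = 6q - 4
  -5q = 6q - 4  ⇒  -11q = -4  ⇒  q = 4/11.

q = 4/11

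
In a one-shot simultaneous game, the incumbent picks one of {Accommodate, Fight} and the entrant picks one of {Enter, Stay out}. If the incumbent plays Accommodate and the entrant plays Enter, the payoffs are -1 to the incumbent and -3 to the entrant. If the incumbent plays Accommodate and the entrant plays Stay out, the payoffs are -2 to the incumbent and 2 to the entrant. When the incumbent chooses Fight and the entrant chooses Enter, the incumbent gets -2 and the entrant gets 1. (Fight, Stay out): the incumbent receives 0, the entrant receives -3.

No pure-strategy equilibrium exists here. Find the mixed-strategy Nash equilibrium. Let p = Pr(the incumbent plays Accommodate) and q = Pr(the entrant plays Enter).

The entrant's indifference between Enter and Stay out determines the incumbent's mixing probability p:
  the entrant's expected payoff from Enter: p·(-3) + (1−p)·1 = -4p + 1
  the entrant's expected payoff from Stay out: p·2 + (1−p)·(-3) = 5p - 3
  -4p + 1 = 5p - 3  ⇒  -9p = -4  ⇒  p = 4/9.
The incumbent's indifference between Accommodate and Fight determines the entrant's mixing probability q:
  the incumbent's expected payoff from Accommodate: q·(-1) + (1−q)·(-2) = q - 2
  the incumbent's expected payoff from Fight: q·(-2) + (1−q)·0 = -2q
  q - 2 = -2q  ⇒  3q = 2  ⇒  q = 2/3.

p = 4/9, q = 2/3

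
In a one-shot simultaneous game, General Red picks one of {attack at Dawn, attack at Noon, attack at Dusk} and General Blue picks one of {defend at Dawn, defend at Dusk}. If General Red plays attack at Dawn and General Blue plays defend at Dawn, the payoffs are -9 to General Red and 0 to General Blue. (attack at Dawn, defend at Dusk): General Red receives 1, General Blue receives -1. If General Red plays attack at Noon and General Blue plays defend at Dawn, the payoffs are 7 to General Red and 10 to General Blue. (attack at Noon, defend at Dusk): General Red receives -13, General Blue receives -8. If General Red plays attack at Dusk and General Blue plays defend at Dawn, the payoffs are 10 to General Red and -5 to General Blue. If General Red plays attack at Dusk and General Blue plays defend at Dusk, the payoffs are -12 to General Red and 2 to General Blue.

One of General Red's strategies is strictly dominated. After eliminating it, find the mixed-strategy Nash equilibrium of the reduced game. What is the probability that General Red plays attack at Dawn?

p = 7/8

General Red's strategy attack at Noon is strictly dominated by attack at Dusk: 10 > 7 and -12 > -13. Eliminate attack at Noon.
General Blue's indifference between defend at Dawn and defend at Dusk determines General Red's mixing probability p:
  General Blue's payoff from defend at Dawn: p·0 + (1−p)·(-5) = 5p - 5
  General Blue's payoff from defend at Dusk: p·(-1) + (1−p)·2 = -3p + 2
  5p - 5 = -3p + 2  ⇒  8p = 7  ⇒  p = 7/8.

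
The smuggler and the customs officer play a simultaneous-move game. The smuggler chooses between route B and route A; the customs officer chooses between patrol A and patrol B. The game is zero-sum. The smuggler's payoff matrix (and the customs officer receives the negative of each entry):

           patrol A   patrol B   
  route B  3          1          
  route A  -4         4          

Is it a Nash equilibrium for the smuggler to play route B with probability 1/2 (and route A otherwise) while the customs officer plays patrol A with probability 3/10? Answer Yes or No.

No

Given the smuggler's mix p = 1/2, the customs officer's payoff from patrol A is 1/2 but from patrol B is -5/2. The customs officer strictly prefers patrol A, so the customs officer would not mix.
So the proposed profile is not a Nash equilibrium.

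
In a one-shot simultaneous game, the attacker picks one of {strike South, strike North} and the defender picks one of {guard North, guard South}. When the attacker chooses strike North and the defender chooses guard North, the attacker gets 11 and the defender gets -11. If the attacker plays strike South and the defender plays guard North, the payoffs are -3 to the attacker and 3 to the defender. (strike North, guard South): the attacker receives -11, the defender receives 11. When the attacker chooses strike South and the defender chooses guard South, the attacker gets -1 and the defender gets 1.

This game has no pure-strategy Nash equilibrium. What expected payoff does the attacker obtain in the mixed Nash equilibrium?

In a mixed equilibrium the attacker is indifferent between strike South and strike North; this condition fixes q.
  the attacker's expected payoff from strike South: q·(-3) + (1−q)·(-1) = -2q - 1
  the attacker's expected payoff from strike North: q·11 + (1−q)·(-11) = 22q - 11
  -2q - 1 = 22q - 11  ⇒  -24q = -10  ⇒  q = 5/12.
At equilibrium the attacker is indifferent across rows, so the attacker's payoff equals the payoff from strike South: (5/12)·(-3) + (7/12)·(-1) = -11/6.

-11/6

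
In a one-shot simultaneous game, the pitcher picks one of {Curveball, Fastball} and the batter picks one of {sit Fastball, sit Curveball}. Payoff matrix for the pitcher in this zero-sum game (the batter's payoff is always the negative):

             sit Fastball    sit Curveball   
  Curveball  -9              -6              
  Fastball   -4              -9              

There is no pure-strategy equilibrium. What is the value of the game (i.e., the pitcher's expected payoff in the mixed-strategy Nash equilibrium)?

v = -57/8

The batter's mix must leave the pitcher indifferent between Curveball and Fastball.
  the pitcher's expected payoff from Curveball: q·(-9) + (1−q)·(-6) = -3q - 6
  the pitcher's expected payoff from Fastball: q·(-4) + (1−q)·(-9) = 5q - 9
  -3q - 6 = 5q - 9  ⇒  -8q = -3  ⇒  q = 3/8.
The value is the pitcher's expected payoff against this mix (using Curveball): (3/8)·(-9) + (5/8)·(-6) = -57/8.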